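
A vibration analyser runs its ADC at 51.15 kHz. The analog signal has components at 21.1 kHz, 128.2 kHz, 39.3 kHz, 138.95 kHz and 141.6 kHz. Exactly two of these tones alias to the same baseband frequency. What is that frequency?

11.85 kHz

fs/2 = 25.575 kHz.
21.1 kHz ≤ fs/2 = 25.575 kHz, passes unchanged.
128.2 kHz mod fs = 25.9 kHz.
25.9 kHz > fs/2 = 25.575 kHz, folds to fs − 25.9 kHz = 25.25 kHz.
39.3 kHz > fs/2 = 25.575 kHz, folds to fs − 39.3 kHz = 11.85 kHz.
138.95 kHz mod fs = 36.65 kHz.
36.65 kHz > fs/2 = 25.575 kHz, folds to fs − 36.65 kHz = 14.5 kHz.
141.6 kHz mod fs = 39.3 kHz.
39.3 kHz > fs/2 = 25.575 kHz, folds to fs − 39.3 kHz = 11.85 kHz.
39.3 kHz and 141.6 kHz both map to 11.85 kHz.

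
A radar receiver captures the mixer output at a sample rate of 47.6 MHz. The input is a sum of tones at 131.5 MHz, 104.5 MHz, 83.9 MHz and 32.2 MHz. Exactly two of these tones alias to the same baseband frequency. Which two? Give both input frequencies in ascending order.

83.9 MHz, 131.5 MHz

fs/2 = 23.8 MHz.
131.5 MHz mod fs = 36.3 MHz.
36.3 MHz > fs/2 = 23.8 MHz, folds to fs − 36.3 MHz = 11.3 MHz.
104.5 MHz mod fs = 9.3 MHz.
9.3 MHz ≤ fs/2 = 23.8 MHz, appears at 9.3 MHz.
83.9 MHz mod fs = 36.3 MHz.
36.3 MHz > fs/2 = 23.8 MHz, folds to fs − 36.3 MHz = 11.3 MHz.
32.2 MHz > fs/2 = 23.8 MHz, folds to fs − 32.2 MHz = 15.4 MHz.
83.9 MHz and 131.5 MHz both map to 11.3 MHz.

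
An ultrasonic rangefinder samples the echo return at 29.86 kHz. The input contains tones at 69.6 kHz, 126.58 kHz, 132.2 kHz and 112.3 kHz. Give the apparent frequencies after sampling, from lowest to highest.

7.14 kHz, 9.88 kHz, 12.76 kHz

fs/2 = 14.93 kHz.
69.6 kHz mod fs = 9.88 kHz.
9.88 kHz ≤ fs/2 = 14.93 kHz, appears at 9.88 kHz.
126.58 kHz mod fs = 7.14 kHz.
7.14 kHz ≤ fs/2 = 14.93 kHz, appears at 7.14 kHz.
132.2 kHz mod fs = 12.76 kHz.
12.76 kHz ≤ fs/2 = 14.93 kHz, appears at 12.76 kHz.
112.3 kHz mod fs = 22.72 kHz.
22.72 kHz > fs/2 = 14.93 kHz, folds to fs − 22.72 kHz = 7.14 kHz.
Distinct values: {7.14 kHz, 9.88 kHz, 12.76 kHz}.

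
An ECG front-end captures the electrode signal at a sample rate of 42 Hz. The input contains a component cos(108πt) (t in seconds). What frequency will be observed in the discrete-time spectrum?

ω = 108π rad/s → f = ω/(2π) = 54 Hz.
54 Hz mod fs = 12 Hz.
12 Hz ≤ fs/2 = 21 Hz, appears at 12 Hz.

12 Hz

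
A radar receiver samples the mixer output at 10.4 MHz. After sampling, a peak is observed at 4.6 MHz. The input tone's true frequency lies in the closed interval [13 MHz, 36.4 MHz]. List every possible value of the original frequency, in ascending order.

15 MHz, 16.2 MHz, 25.4 MHz, 26.6 MHz, 35.8 MHz

Frequencies that alias to 4.6 MHz are k·fs ± 4.6 MHz for integer k ≥ 0.
k=0: 4.6 MHz.
k=1: 5.8 MHz, 15 MHz.
k=2: 16.2 MHz, 25.4 MHz.
k=3: 26.6 MHz, 35.8 MHz.
k=4: 37 MHz, 46.2 MHz.
Within [13 MHz, 36.4 MHz]: 15 MHz, 16.2 MHz, 25.4 MHz, 26.6 MHz, 35.8 MHz.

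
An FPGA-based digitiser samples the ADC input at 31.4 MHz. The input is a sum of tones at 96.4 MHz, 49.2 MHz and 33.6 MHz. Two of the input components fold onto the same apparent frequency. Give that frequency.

2.2 MHz

fs/2 = 15.7 MHz.
96.4 MHz mod fs = 2.2 MHz.
2.2 MHz ≤ fs/2 = 15.7 MHz, appears at 2.2 MHz.
49.2 MHz mod fs = 17.8 MHz.
17.8 MHz > fs/2 = 15.7 MHz, folds to fs − 17.8 MHz = 13.6 MHz.
33.6 MHz mod fs = 2.2 MHz.
2.2 MHz ≤ fs/2 = 15.7 MHz, appears at 2.2 MHz.
33.6 MHz and 96.4 MHz both map to 2.2 MHz.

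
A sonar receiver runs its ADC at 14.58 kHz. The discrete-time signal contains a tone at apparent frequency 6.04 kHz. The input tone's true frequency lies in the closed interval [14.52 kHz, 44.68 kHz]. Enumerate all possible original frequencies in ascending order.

Frequencies that alias to 6.04 kHz are k·fs ± 6.04 kHz for integer k ≥ 0.
k=0: 6.04 kHz.
k=1: 8.54 kHz, 20.62 kHz.
k=2: 23.12 kHz, 35.2 kHz.
k=3: 37.7 kHz, 49.78 kHz.
k=4: 52.28 kHz, 64.36 kHz.
Within [14.52 kHz, 44.68 kHz]: 20.62 kHz, 23.12 kHz, 35.2 kHz, 37.7 kHz.

20.62 kHz, 23.12 kHz, 35.2 kHz, 37.7 kHz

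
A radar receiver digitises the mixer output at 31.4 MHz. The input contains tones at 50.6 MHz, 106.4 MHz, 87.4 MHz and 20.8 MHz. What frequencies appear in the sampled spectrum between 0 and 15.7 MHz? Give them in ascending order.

6.8 MHz, 10.6 MHz, 12.2 MHz

fs/2 = 15.7 MHz.
50.6 MHz mod fs = 19.2 MHz.
19.2 MHz > fs/2 = 15.7 MHz, folds to fs − 19.2 MHz = 12.2 MHz.
106.4 MHz mod fs = 12.2 MHz.
12.2 MHz ≤ fs/2 = 15.7 MHz, appears at 12.2 MHz.
87.4 MHz mod fs = 24.6 MHz.
24.6 MHz > fs/2 = 15.7 MHz, folds to fs − 24.6 MHz = 6.8 MHz.
20.8 MHz > fs/2 = 15.7 MHz, folds to fs − 20.8 MHz = 10.6 MHz.
Distinct values: {6.8 MHz, 10.6 MHz, 12.2 MHz}.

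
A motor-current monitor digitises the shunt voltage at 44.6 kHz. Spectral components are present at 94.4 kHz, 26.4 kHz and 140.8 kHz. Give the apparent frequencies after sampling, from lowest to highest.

5.2 kHz, 7 kHz, 18.2 kHz

fs/2 = 22.3 kHz.
94.4 kHz mod fs = 5.2 kHz.
5.2 kHz ≤ fs/2 = 22.3 kHz, appears at 5.2 kHz.
26.4 kHz > fs/2 = 22.3 kHz, folds to fs − 26.4 kHz = 18.2 kHz.
140.8 kHz mod fs = 7 kHz.
7 kHz ≤ fs/2 = 22.3 kHz, appears at 7 kHz.
Distinct values: {5.2 kHz, 7 kHz, 18.2 kHz}.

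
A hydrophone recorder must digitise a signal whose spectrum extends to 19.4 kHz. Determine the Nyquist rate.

38.8 kHz

Nyquist rate = 2 × 19.4 kHz = 38.8 kHz.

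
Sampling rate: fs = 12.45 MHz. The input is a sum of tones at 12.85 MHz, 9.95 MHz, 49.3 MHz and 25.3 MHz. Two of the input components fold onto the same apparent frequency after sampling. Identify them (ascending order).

12.85 MHz, 25.3 MHz

fs/2 = 6.225 MHz.
12.85 MHz mod fs = 0.4 MHz.
0.4 MHz ≤ fs/2 = 6.225 MHz, appears at 0.4 MHz.
9.95 MHz > fs/2 = 6.225 MHz, folds to fs − 9.95 MHz = 2.5 MHz.
49.3 MHz mod fs = 11.95 MHz.
11.95 MHz > fs/2 = 6.225 MHz, folds to fs − 11.95 MHz = 0.5 MHz.
25.3 MHz mod fs = 0.4 MHz.
0.4 MHz ≤ fs/2 = 6.225 MHz, appears at 0.4 MHz.
12.85 MHz and 25.3 MHz both map to 0.4 MHz.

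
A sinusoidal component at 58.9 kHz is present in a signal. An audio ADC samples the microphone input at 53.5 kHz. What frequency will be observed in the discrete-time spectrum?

5.4 kHz

58.9 kHz mod fs = 5.4 kHz.
5.4 kHz ≤ fs/2 = 26.75 kHz, appears at 5.4 kHz.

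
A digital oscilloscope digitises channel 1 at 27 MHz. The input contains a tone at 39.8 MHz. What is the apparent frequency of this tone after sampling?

12.8 MHz

39.8 MHz mod fs = 12.8 MHz.
12.8 MHz ≤ fs/2 = 13.5 MHz, appears at 12.8 MHz.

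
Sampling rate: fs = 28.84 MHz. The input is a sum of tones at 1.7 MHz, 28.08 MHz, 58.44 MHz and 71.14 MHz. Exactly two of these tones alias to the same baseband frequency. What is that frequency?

fs/2 = 14.42 MHz.
1.7 MHz ≤ fs/2 = 14.42 MHz, passes unchanged.
28.08 MHz > fs/2 = 14.42 MHz, folds to fs − 28.08 MHz = 0.76 MHz.
58.44 MHz mod fs = 0.76 MHz.
0.76 MHz ≤ fs/2 = 14.42 MHz, appears at 0.76 MHz.
71.14 MHz mod fs = 13.46 MHz.
13.46 MHz ≤ fs/2 = 14.42 MHz, appears at 13.46 MHz.
28.08 MHz and 58.44 MHz both map to 0.76 MHz.

0.76 MHz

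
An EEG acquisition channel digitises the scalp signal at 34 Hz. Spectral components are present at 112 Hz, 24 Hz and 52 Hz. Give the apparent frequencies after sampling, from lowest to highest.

fs/2 = 17 Hz.
112 Hz mod fs = 10 Hz.
10 Hz ≤ fs/2 = 17 Hz, appears at 10 Hz.
24 Hz > fs/2 = 17 Hz, folds to fs − 24 Hz = 10 Hz.
52 Hz mod fs = 18 Hz.
18 Hz > fs/2 = 17 Hz, folds to fs − 18 Hz = 16 Hz.
Distinct values: {10 Hz, 16 Hz}.

10 Hz, 16 Hz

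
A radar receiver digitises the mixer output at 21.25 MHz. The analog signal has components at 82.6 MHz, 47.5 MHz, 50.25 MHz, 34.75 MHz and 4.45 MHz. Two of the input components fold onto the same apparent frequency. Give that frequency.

7.75 MHz

fs/2 = 10.625 MHz.
82.6 MHz mod fs = 18.85 MHz.
18.85 MHz > fs/2 = 10.625 MHz, folds to fs − 18.85 MHz = 2.4 MHz.
47.5 MHz mod fs = 5 MHz.
5 MHz ≤ fs/2 = 10.625 MHz, appears at 5 MHz.
50.25 MHz mod fs = 7.75 MHz.
7.75 MHz ≤ fs/2 = 10.625 MHz, appears at 7.75 MHz.
34.75 MHz mod fs = 13.5 MHz.
13.5 MHz > fs/2 = 10.625 MHz, folds to fs − 13.5 MHz = 7.75 MHz.
4.45 MHz ≤ fs/2 = 10.625 MHz, passes unchanged.
34.75 MHz and 50.25 MHz both map to 7.75 MHz.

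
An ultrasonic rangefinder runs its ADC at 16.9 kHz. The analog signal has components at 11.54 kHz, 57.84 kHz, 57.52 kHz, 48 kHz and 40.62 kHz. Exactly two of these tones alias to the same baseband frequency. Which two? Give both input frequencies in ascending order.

fs/2 = 8.45 kHz.
11.54 kHz > fs/2 = 8.45 kHz, folds to fs − 11.54 kHz = 5.36 kHz.
57.84 kHz mod fs = 7.14 kHz.
7.14 kHz ≤ fs/2 = 8.45 kHz, appears at 7.14 kHz.
57.52 kHz mod fs = 6.82 kHz.
6.82 kHz ≤ fs/2 = 8.45 kHz, appears at 6.82 kHz.
48 kHz mod fs = 14.2 kHz.
14.2 kHz > fs/2 = 8.45 kHz, folds to fs − 14.2 kHz = 2.7 kHz.
40.62 kHz mod fs = 6.82 kHz.
6.82 kHz ≤ fs/2 = 8.45 kHz, appears at 6.82 kHz.
40.62 kHz and 57.52 kHz both map to 6.82 kHz.

40.62 kHz, 57.52 kHz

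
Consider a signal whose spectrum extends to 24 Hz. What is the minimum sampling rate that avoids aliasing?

48 Hz

Nyquist rate = 2 × 24 Hz = 48 Hz.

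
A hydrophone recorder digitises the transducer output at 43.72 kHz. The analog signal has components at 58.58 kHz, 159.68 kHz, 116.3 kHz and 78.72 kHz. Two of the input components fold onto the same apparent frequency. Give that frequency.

fs/2 = 21.86 kHz.
58.58 kHz mod fs = 14.86 kHz.
14.86 kHz ≤ fs/2 = 21.86 kHz, appears at 14.86 kHz.
159.68 kHz mod fs = 28.52 kHz.
28.52 kHz > fs/2 = 21.86 kHz, folds to fs − 28.52 kHz = 15.2 kHz.
116.3 kHz mod fs = 28.86 kHz.
28.86 kHz > fs/2 = 21.86 kHz, folds to fs − 28.86 kHz = 14.86 kHz.
78.72 kHz mod fs = 35 kHz.
35 kHz > fs/2 = 21.86 kHz, folds to fs − 35 kHz = 8.72 kHz.
58.58 kHz and 116.3 kHz both map to 14.86 kHz.

14.86 kHz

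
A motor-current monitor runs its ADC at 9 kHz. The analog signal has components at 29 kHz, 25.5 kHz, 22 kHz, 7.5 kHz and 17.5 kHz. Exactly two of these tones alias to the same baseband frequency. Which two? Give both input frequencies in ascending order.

fs/2 = 4.5 kHz.
29 kHz mod fs = 2 kHz.
2 kHz ≤ fs/2 = 4.5 kHz, appears at 2 kHz.
25.5 kHz mod fs = 7.5 kHz.
7.5 kHz > fs/2 = 4.5 kHz, folds to fs − 7.5 kHz = 1.5 kHz.
22 kHz mod fs = 4 kHz.
4 kHz ≤ fs/2 = 4.5 kHz, appears at 4 kHz.
7.5 kHz > fs/2 = 4.5 kHz, folds to fs − 7.5 kHz = 1.5 kHz.
17.5 kHz mod fs = 8.5 kHz.
8.5 kHz > fs/2 = 4.5 kHz, folds to fs − 8.5 kHz = 0.5 kHz.
7.5 kHz and 25.5 kHz both map to 1.5 kHz.

7.5 kHz, 25.5 kHz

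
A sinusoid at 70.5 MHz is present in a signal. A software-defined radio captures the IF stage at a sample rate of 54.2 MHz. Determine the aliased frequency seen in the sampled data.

70.5 MHz mod fs = 16.3 MHz.
16.3 MHz ≤ fs/2 = 27.1 MHz, appears at 16.3 MHz.

16.3 MHz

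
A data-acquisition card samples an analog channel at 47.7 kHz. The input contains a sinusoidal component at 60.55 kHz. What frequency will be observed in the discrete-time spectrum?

60.55 kHz mod fs = 12.85 kHz.
12.85 kHz ≤ fs/2 = 23.85 kHz, appears at 12.85 kHz.

12.85 kHz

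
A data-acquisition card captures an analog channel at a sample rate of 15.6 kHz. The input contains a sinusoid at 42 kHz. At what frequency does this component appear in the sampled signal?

42 kHz mod fs = 10.8 kHz.
10.8 kHz > fs/2 = 7.8 kHz, folds to fs − 10.8 kHz = 4.8 kHz.

4.8 kHz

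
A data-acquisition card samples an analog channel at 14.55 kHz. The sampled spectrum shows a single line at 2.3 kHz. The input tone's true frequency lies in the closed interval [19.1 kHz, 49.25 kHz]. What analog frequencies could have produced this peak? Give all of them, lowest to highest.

26.8 kHz, 31.4 kHz, 41.35 kHz, 45.95 kHz

Frequencies that alias to 2.3 kHz are k·fs ± 2.3 kHz for integer k ≥ 0.
k=0: 2.3 kHz.
k=1: 12.25 kHz, 16.85 kHz.
k=2: 26.8 kHz, 31.4 kHz.
k=3: 41.35 kHz, 45.95 kHz.
k=4: 55.9 kHz, 60.5 kHz.
Within [19.1 kHz, 49.25 kHz]: 26.8 kHz, 31.4 kHz, 41.35 kHz, 45.95 kHz.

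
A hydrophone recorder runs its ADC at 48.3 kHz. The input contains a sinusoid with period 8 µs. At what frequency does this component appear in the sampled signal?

T = 8 µs → f = 1/T = 125 kHz.
125 kHz mod fs = 28.4 kHz.
28.4 kHz > fs/2 = 24.15 kHz, folds to fs − 28.4 kHz = 19.9 kHz.

19.9 kHz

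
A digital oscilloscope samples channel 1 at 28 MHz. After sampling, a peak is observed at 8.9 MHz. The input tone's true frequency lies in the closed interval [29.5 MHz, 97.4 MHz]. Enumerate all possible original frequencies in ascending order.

36.9 MHz, 47.1 MHz, 64.9 MHz, 75.1 MHz, 92.9 MHz

Frequencies that alias to 8.9 MHz are k·fs ± 8.9 MHz for integer k ≥ 0.
k=0: 8.9 MHz.
k=1: 19.1 MHz, 36.9 MHz.
k=2: 47.1 MHz, 64.9 MHz.
k=3: 75.1 MHz, 92.9 MHz.
k=4: 103.1 MHz, 120.9 MHz.
Within [29.5 MHz, 97.4 MHz]: 36.9 MHz, 47.1 MHz, 64.9 MHz, 75.1 MHz, 92.9 MHz.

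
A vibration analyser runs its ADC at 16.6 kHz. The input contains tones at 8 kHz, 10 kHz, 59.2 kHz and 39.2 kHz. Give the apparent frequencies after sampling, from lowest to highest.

6 kHz, 6.6 kHz, 7.2 kHz, 8 kHz

fs/2 = 8.3 kHz.
8 kHz ≤ fs/2 = 8.3 kHz, passes unchanged.
10 kHz > fs/2 = 8.3 kHz, folds to fs − 10 kHz = 6.6 kHz.
59.2 kHz mod fs = 9.4 kHz.
9.4 kHz > fs/2 = 8.3 kHz, folds to fs − 9.4 kHz = 7.2 kHz.
39.2 kHz mod fs = 6 kHz.
6 kHz ≤ fs/2 = 8.3 kHz, appears at 6 kHz.
Distinct values: {6 kHz, 6.6 kHz, 7.2 kHz, 8 kHz}.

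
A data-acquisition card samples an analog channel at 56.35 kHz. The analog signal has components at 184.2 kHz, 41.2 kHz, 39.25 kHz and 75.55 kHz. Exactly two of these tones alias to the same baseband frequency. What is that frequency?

15.15 kHz

fs/2 = 28.175 kHz.
184.2 kHz mod fs = 15.15 kHz.
15.15 kHz ≤ fs/2 = 28.175 kHz, appears at 15.15 kHz.
41.2 kHz > fs/2 = 28.175 kHz, folds to fs − 41.2 kHz = 15.15 kHz.
39.25 kHz > fs/2 = 28.175 kHz, folds to fs − 39.25 kHz = 17.1 kHz.
75.55 kHz mod fs = 19.2 kHz.
19.2 kHz ≤ fs/2 = 28.175 kHz, appears at 19.2 kHz.
41.2 kHz and 184.2 kHz both map to 15.15 kHz.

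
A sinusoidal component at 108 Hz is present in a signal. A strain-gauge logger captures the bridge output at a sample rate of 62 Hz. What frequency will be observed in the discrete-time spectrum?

108 Hz mod fs = 46 Hz.
46 Hz > fs/2 = 31 Hz, folds to fs − 46 Hz = 16 Hz.

16 Hz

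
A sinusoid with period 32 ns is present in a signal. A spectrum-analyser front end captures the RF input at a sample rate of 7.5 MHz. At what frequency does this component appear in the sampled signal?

T = 32 ns → f = 1/T = 31.25 MHz.
31.25 MHz mod fs = 1.25 MHz.
1.25 MHz ≤ fs/2 = 3.75 MHz, appears at 1.25 MHz.

1.25 MHz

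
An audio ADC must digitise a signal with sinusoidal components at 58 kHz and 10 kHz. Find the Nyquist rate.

116 kHz

Highest-frequency component: 58 kHz.
Nyquist rate = 2 × 58 kHz = 116 kHz.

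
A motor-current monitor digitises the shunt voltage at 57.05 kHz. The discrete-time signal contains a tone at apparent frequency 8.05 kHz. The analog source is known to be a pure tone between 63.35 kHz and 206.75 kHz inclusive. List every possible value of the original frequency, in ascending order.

65.1 kHz, 106.05 kHz, 122.15 kHz, 163.1 kHz, 179.2 kHz

Frequencies that alias to 8.05 kHz are k·fs ± 8.05 kHz for integer k ≥ 0.
k=0: 8.05 kHz.
k=1: 49 kHz, 65.1 kHz.
k=2: 106.05 kHz, 122.15 kHz.
k=3: 163.1 kHz, 179.2 kHz.
k=4: 220.15 kHz, 236.25 kHz.
Within [63.35 kHz, 206.75 kHz]: 65.1 kHz, 106.05 kHz, 122.15 kHz, 163.1 kHz, 179.2 kHz.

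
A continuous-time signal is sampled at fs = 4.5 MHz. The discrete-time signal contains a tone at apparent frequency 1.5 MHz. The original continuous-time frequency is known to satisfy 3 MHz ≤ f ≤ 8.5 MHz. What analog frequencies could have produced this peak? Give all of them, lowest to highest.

Frequencies that alias to 1.5 MHz are k·fs ± 1.5 MHz for integer k ≥ 0.
k=0: 1.5 MHz.
k=1: 3 MHz, 6 MHz.
k=2: 7.5 MHz, 10.5 MHz.
k=3: 12 MHz, 15 MHz.
Within [3 MHz, 8.5 MHz]: 3 MHz, 6 MHz, 7.5 MHz.

3 MHz, 6 MHz, 7.5 MHz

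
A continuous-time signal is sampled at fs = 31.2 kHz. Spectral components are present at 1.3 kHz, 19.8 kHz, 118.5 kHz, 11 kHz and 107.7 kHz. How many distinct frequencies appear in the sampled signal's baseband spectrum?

5

fs/2 = 15.6 kHz.
1.3 kHz ≤ fs/2 = 15.6 kHz, passes unchanged.
19.8 kHz > fs/2 = 15.6 kHz, folds to fs − 19.8 kHz = 11.4 kHz.
118.5 kHz mod fs = 24.9 kHz.
24.9 kHz > fs/2 = 15.6 kHz, folds to fs − 24.9 kHz = 6.3 kHz.
11 kHz ≤ fs/2 = 15.6 kHz, passes unchanged.
107.7 kHz mod fs = 14.1 kHz.
14.1 kHz ≤ fs/2 = 15.6 kHz, appears at 14.1 kHz.
Distinct values: {1.3 kHz, 6.3 kHz, 11 kHz, 11.4 kHz, 14.1 kHz} → 5.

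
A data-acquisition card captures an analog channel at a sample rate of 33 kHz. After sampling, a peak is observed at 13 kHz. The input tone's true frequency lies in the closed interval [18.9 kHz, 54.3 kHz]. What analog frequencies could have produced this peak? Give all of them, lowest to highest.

Frequencies that alias to 13 kHz are k·fs ± 13 kHz for integer k ≥ 0.
k=0: 13 kHz.
k=1: 20 kHz, 46 kHz.
k=2: 53 kHz, 79 kHz.
k=3: 86 kHz, 112 kHz.
Within [18.9 kHz, 54.3 kHz]: 20 kHz, 46 kHz, 53 kHz.

20 kHz, 46 kHz, 53 kHz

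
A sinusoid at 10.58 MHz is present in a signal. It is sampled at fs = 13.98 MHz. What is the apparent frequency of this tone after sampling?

3.4 MHz

10.58 MHz > fs/2 = 6.99 MHz, folds to fs − 10.58 MHz = 3.4 MHz.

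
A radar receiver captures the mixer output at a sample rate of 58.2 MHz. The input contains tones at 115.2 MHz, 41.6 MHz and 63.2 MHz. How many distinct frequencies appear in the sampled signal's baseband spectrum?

fs/2 = 29.1 MHz.
115.2 MHz mod fs = 57 MHz.
57 MHz > fs/2 = 29.1 MHz, folds to fs − 57 MHz = 1.2 MHz.
41.6 MHz > fs/2 = 29.1 MHz, folds to fs − 41.6 MHz = 16.6 MHz.
63.2 MHz mod fs = 5 MHz.
5 MHz ≤ fs/2 = 29.1 MHz, appears at 5 MHz.
Distinct values: {1.2 MHz, 5 MHz, 16.6 MHz} → 3.

3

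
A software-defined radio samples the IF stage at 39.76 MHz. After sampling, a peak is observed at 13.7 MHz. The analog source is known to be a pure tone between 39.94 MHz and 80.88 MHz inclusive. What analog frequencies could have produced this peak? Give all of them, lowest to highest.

Frequencies that alias to 13.7 MHz are k·fs ± 13.7 MHz for integer k ≥ 0.
k=0: 13.7 MHz.
k=1: 26.06 MHz, 53.46 MHz.
k=2: 65.82 MHz, 93.22 MHz.
k=3: 105.58 MHz, 132.98 MHz.
Within [39.94 MHz, 80.88 MHz]: 53.46 MHz, 65.82 MHz.

53.46 MHz, 65.82 MHz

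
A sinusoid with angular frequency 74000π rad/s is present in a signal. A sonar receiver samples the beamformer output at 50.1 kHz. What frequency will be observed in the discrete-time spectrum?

ω = 74000π rad/s → f = ω/(2π) = 37000 Hz = 37 kHz.
37 kHz > fs/2 = 25.05 kHz, folds to fs − 37 kHz = 13.1 kHz.

13.1 kHz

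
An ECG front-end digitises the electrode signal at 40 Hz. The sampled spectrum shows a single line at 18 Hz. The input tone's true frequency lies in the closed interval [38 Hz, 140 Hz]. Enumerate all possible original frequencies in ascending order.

58 Hz, 62 Hz, 98 Hz, 102 Hz, 138 Hz

Frequencies that alias to 18 Hz are k·fs ± 18 Hz for integer k ≥ 0.
k=0: 18 Hz.
k=1: 22 Hz, 58 Hz.
k=2: 62 Hz, 98 Hz.
k=3: 102 Hz, 138 Hz.
k=4: 142 Hz, 178 Hz.
Within [38 Hz, 140 Hz]: 58 Hz, 62 Hz, 98 Hz, 102 Hz, 138 Hz.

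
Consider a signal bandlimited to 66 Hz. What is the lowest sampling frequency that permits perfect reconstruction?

Nyquist rate = 2 × 66 Hz = 132 Hz.

132 Hz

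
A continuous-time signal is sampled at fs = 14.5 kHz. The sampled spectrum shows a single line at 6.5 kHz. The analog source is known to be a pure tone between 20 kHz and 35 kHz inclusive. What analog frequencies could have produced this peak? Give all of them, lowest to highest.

21 kHz, 22.5 kHz

Frequencies that alias to 6.5 kHz are k·fs ± 6.5 kHz for integer k ≥ 0.
k=0: 6.5 kHz.
k=1: 8 kHz, 21 kHz.
k=2: 22.5 kHz, 35.5 kHz.
k=3: 37 kHz, 50 kHz.
Within [20 kHz, 35 kHz]: 21 kHz, 22.5 kHz.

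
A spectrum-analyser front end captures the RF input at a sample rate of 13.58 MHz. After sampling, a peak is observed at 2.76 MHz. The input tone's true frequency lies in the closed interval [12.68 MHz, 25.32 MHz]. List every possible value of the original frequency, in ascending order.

Frequencies that alias to 2.76 MHz are k·fs ± 2.76 MHz for integer k ≥ 0.
k=0: 2.76 MHz.
k=1: 10.82 MHz, 16.34 MHz.
k=2: 24.4 MHz, 29.92 MHz.
k=3: 37.98 MHz, 43.5 MHz.
Within [12.68 MHz, 25.32 MHz]: 16.34 MHz, 24.4 MHz.

16.34 MHz, 24.4 MHz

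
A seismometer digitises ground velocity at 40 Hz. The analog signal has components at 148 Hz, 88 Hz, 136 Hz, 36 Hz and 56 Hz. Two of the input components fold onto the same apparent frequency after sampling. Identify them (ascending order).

56 Hz, 136 Hz

fs/2 = 20 Hz.
148 Hz mod fs = 28 Hz.
28 Hz > fs/2 = 20 Hz, folds to fs − 28 Hz = 12 Hz.
88 Hz mod fs = 8 Hz.
8 Hz ≤ fs/2 = 20 Hz, appears at 8 Hz.
136 Hz mod fs = 16 Hz.
16 Hz ≤ fs/2 = 20 Hz, appears at 16 Hz.
36 Hz > fs/2 = 20 Hz, folds to fs − 36 Hz = 4 Hz.
56 Hz mod fs = 16 Hz.
16 Hz ≤ fs/2 = 20 Hz, appears at 16 Hz.
56 Hz and 136 Hz both map to 16 Hz.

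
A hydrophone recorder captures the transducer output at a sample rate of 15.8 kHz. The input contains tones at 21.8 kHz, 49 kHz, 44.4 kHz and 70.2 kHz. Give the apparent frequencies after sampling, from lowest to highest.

fs/2 = 7.9 kHz.
21.8 kHz mod fs = 6 kHz.
6 kHz ≤ fs/2 = 7.9 kHz, appears at 6 kHz.
49 kHz mod fs = 1.6 kHz.
1.6 kHz ≤ fs/2 = 7.9 kHz, appears at 1.6 kHz.
44.4 kHz mod fs = 12.8 kHz.
12.8 kHz > fs/2 = 7.9 kHz, folds to fs − 12.8 kHz = 3 kHz.
70.2 kHz mod fs = 7 kHz.
7 kHz ≤ fs/2 = 7.9 kHz, appears at 7 kHz.
Distinct values: {1.6 kHz, 3 kHz, 6 kHz, 7 kHz}.

1.6 kHz, 3 kHz, 6 kHz, 7 kHz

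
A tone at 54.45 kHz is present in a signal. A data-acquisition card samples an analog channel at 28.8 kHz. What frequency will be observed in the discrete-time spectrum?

3.15 kHz

54.45 kHz mod fs = 25.65 kHz.
25.65 kHz > fs/2 = 14.4 kHz, folds to fs − 25.65 kHz = 3.15 kHz.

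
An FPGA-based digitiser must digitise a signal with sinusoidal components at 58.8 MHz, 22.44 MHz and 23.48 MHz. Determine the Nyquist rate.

Highest-frequency component: 58.8 MHz.
Nyquist rate = 2 × 58.8 MHz = 117.6 MHz.

117.6 MHz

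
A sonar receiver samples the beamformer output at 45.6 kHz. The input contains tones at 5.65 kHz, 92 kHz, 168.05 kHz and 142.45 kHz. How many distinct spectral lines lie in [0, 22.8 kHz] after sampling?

3

fs/2 = 22.8 kHz.
5.65 kHz ≤ fs/2 = 22.8 kHz, passes unchanged.
92 kHz mod fs = 0.8 kHz.
0.8 kHz ≤ fs/2 = 22.8 kHz, appears at 0.8 kHz.
168.05 kHz mod fs = 31.25 kHz.
31.25 kHz > fs/2 = 22.8 kHz, folds to fs − 31.25 kHz = 14.35 kHz.
142.45 kHz mod fs = 5.65 kHz.
5.65 kHz ≤ fs/2 = 22.8 kHz, appears at 5.65 kHz.
Distinct values: {0.8 kHz, 5.65 kHz, 14.35 kHz} → 3.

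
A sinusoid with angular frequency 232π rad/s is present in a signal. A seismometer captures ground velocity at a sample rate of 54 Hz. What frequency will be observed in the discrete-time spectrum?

8 Hz

ω = 232π rad/s → f = ω/(2π) = 116 Hz.
116 Hz mod fs = 8 Hz.
8 Hz ≤ fs/2 = 27 Hz, appears at 8 Hz.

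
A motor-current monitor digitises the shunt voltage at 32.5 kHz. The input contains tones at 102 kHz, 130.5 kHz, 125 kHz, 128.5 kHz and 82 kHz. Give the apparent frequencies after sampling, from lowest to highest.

0.5 kHz, 1.5 kHz, 4.5 kHz, 5 kHz, 15.5 kHz

fs/2 = 16.25 kHz.
102 kHz mod fs = 4.5 kHz.
4.5 kHz ≤ fs/2 = 16.25 kHz, appears at 4.5 kHz.
130.5 kHz mod fs = 0.5 kHz.
0.5 kHz ≤ fs/2 = 16.25 kHz, appears at 0.5 kHz.
125 kHz mod fs = 27.5 kHz.
27.5 kHz > fs/2 = 16.25 kHz, folds to fs − 27.5 kHz = 5 kHz.
128.5 kHz mod fs = 31 kHz.
31 kHz > fs/2 = 16.25 kHz, folds to fs − 31 kHz = 1.5 kHz.
82 kHz mod fs = 17 kHz.
17 kHz > fs/2 = 16.25 kHz, folds to fs − 17 kHz = 15.5 kHz.
Distinct values: {0.5 kHz, 1.5 kHz, 4.5 kHz, 5 kHz, 15.5 kHz}.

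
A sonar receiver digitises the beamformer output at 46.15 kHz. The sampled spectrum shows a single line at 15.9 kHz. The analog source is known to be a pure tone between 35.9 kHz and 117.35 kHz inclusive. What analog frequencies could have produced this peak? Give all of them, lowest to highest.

62.05 kHz, 76.4 kHz, 108.2 kHz

Frequencies that alias to 15.9 kHz are k·fs ± 15.9 kHz for integer k ≥ 0.
k=0: 15.9 kHz.
k=1: 30.25 kHz, 62.05 kHz.
k=2: 76.4 kHz, 108.2 kHz.
k=3: 122.55 kHz, 154.35 kHz.
Within [35.9 kHz, 117.35 kHz]: 62.05 kHz, 76.4 kHz, 108.2 kHz.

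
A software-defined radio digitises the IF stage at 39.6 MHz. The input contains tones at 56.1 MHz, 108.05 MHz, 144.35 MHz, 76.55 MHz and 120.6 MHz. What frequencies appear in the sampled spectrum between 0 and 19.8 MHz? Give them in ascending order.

fs/2 = 19.8 MHz.
56.1 MHz mod fs = 16.5 MHz.
16.5 MHz ≤ fs/2 = 19.8 MHz, appears at 16.5 MHz.
108.05 MHz mod fs = 28.85 MHz.
28.85 MHz > fs/2 = 19.8 MHz, folds to fs − 28.85 MHz = 10.75 MHz.
144.35 MHz mod fs = 25.55 MHz.
25.55 MHz > fs/2 = 19.8 MHz, folds to fs − 25.55 MHz = 14.05 MHz.
76.55 MHz mod fs = 36.95 MHz.
36.95 MHz > fs/2 = 19.8 MHz, folds to fs − 36.95 MHz = 2.65 MHz.
120.6 MHz mod fs = 1.8 MHz.
1.8 MHz ≤ fs/2 = 19.8 MHz, appears at 1.8 MHz.
Distinct values: {1.8 MHz, 2.65 MHz, 10.75 MHz, 14.05 MHz, 16.5 MHz}.

1.8 MHz, 2.65 MHz, 10.75 MHz, 14.05 MHz, 16.5 MHz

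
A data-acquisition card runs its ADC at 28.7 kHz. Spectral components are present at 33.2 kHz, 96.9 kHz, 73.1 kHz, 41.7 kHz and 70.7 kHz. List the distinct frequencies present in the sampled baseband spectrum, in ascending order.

4.5 kHz, 10.8 kHz, 13 kHz, 13.3 kHz

fs/2 = 14.35 kHz.
33.2 kHz mod fs = 4.5 kHz.
4.5 kHz ≤ fs/2 = 14.35 kHz, appears at 4.5 kHz.
96.9 kHz mod fs = 10.8 kHz.
10.8 kHz ≤ fs/2 = 14.35 kHz, appears at 10.8 kHz.
73.1 kHz mod fs = 15.7 kHz.
15.7 kHz > fs/2 = 14.35 kHz, folds to fs − 15.7 kHz = 13 kHz.
41.7 kHz mod fs = 13 kHz.
13 kHz ≤ fs/2 = 14.35 kHz, appears at 13 kHz.
70.7 kHz mod fs = 13.3 kHz.
13.3 kHz ≤ fs/2 = 14.35 kHz, appears at 13.3 kHz.
Distinct values: {4.5 kHz, 10.8 kHz, 13 kHz, 13.3 kHz}.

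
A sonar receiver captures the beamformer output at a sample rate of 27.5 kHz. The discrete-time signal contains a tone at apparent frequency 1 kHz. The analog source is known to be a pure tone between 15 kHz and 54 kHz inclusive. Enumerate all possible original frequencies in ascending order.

Frequencies that alias to 1 kHz are k·fs ± 1 kHz for integer k ≥ 0.
k=0: 1 kHz.
k=1: 26.5 kHz, 28.5 kHz.
k=2: 54 kHz, 56 kHz.
k=3: 81.5 kHz, 83.5 kHz.
Within [15 kHz, 54 kHz]: 26.5 kHz, 28.5 kHz, 54 kHz.

26.5 kHz, 28.5 kHz, 54 kHz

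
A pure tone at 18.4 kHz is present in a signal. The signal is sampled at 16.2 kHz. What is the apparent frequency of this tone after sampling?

2.2 kHz

18.4 kHz mod fs = 2.2 kHz.
2.2 kHz ≤ fs/2 = 8.1 kHz, appears at 2.2 kHz.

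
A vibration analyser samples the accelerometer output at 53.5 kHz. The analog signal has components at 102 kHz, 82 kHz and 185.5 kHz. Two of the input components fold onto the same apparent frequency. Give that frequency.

fs/2 = 26.75 kHz.
102 kHz mod fs = 48.5 kHz.
48.5 kHz > fs/2 = 26.75 kHz, folds to fs − 48.5 kHz = 5 kHz.
82 kHz mod fs = 28.5 kHz.
28.5 kHz > fs/2 = 26.75 kHz, folds to fs − 28.5 kHz = 25 kHz.
185.5 kHz mod fs = 25 kHz.
25 kHz ≤ fs/2 = 26.75 kHz, appears at 25 kHz.
82 kHz and 185.5 kHz both map to 25 kHz.

25 kHz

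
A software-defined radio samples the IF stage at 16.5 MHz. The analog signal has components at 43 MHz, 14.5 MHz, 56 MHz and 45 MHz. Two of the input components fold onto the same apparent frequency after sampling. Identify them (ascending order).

fs/2 = 8.25 MHz.
43 MHz mod fs = 10 MHz.
10 MHz > fs/2 = 8.25 MHz, folds to fs − 10 MHz = 6.5 MHz.
14.5 MHz > fs/2 = 8.25 MHz, folds to fs − 14.5 MHz = 2 MHz.
56 MHz mod fs = 6.5 MHz.
6.5 MHz ≤ fs/2 = 8.25 MHz, appears at 6.5 MHz.
45 MHz mod fs = 12 MHz.
12 MHz > fs/2 = 8.25 MHz, folds to fs − 12 MHz = 4.5 MHz.
43 MHz and 56 MHz both map to 6.5 MHz.

43 MHz, 56 MHz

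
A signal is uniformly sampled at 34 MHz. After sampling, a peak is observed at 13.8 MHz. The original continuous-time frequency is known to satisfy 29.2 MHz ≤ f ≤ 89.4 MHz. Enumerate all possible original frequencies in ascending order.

Frequencies that alias to 13.8 MHz are k·fs ± 13.8 MHz for integer k ≥ 0.
k=0: 13.8 MHz.
k=1: 20.2 MHz, 47.8 MHz.
k=2: 54.2 MHz, 81.8 MHz.
k=3: 88.2 MHz, 115.8 MHz.
k=4: 122.2 MHz, 149.8 MHz.
Within [29.2 MHz, 89.4 MHz]: 47.8 MHz, 54.2 MHz, 81.8 MHz, 88.2 MHz.

47.8 MHz, 54.2 MHz, 81.8 MHz, 88.2 MHz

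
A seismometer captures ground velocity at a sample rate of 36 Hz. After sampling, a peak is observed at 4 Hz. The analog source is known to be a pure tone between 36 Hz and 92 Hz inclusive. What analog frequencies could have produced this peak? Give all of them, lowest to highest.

Frequencies that alias to 4 Hz are k·fs ± 4 Hz for integer k ≥ 0.
k=0: 4 Hz.
k=1: 32 Hz, 40 Hz.
k=2: 68 Hz, 76 Hz.
k=3: 104 Hz, 112 Hz.
Within [36 Hz, 92 Hz]: 40 Hz, 68 Hz, 76 Hz.

40 Hz, 68 Hz, 76 Hz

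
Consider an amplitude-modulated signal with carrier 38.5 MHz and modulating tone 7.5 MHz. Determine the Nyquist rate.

AM sidebands sit at fc ± fm = 31 MHz and 46 MHz.
Highest-frequency component: 46 MHz.
Nyquist rate = 2 × 46 MHz = 92 MHz.

92 MHz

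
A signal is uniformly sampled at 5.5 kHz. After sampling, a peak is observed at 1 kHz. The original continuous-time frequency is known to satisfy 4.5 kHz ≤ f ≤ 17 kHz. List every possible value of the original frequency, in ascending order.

4.5 kHz, 6.5 kHz, 10 kHz, 12 kHz, 15.5 kHz

Frequencies that alias to 1 kHz are k·fs ± 1 kHz for integer k ≥ 0.
k=0: 1 kHz.
k=1: 4.5 kHz, 6.5 kHz.
k=2: 10 kHz, 12 kHz.
k=3: 15.5 kHz, 17.5 kHz.
k=4: 21 kHz, 23 kHz.
Within [4.5 kHz, 17 kHz]: 4.5 kHz, 6.5 kHz, 10 kHz, 12 kHz, 15.5 kHz.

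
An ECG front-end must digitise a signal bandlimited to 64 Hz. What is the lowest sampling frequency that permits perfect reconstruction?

Nyquist rate = 2 × 64 Hz = 128 Hz.

128 Hz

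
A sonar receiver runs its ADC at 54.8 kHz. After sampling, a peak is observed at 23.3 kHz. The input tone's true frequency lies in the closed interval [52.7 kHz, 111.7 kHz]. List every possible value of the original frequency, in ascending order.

Frequencies that alias to 23.3 kHz are k·fs ± 23.3 kHz for integer k ≥ 0.
k=0: 23.3 kHz.
k=1: 31.5 kHz, 78.1 kHz.
k=2: 86.3 kHz, 132.9 kHz.
k=3: 141.1 kHz, 187.7 kHz.
Within [52.7 kHz, 111.7 kHz]: 78.1 kHz, 86.3 kHz.

78.1 kHz, 86.3 kHz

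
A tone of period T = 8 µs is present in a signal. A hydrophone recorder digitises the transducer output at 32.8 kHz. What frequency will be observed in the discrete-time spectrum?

6.2 kHz

T = 8 µs → f = 1/T = 125 kHz.
125 kHz mod fs = 26.6 kHz.
26.6 kHz > fs/2 = 16.4 kHz, folds to fs − 26.6 kHz = 6.2 kHz.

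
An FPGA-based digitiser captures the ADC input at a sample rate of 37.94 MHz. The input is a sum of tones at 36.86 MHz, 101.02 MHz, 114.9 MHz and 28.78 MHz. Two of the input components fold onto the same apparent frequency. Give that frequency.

fs/2 = 18.97 MHz.
36.86 MHz > fs/2 = 18.97 MHz, folds to fs − 36.86 MHz = 1.08 MHz.
101.02 MHz mod fs = 25.14 MHz.
25.14 MHz > fs/2 = 18.97 MHz, folds to fs − 25.14 MHz = 12.8 MHz.
114.9 MHz mod fs = 1.08 MHz.
1.08 MHz ≤ fs/2 = 18.97 MHz, appears at 1.08 MHz.
28.78 MHz > fs/2 = 18.97 MHz, folds to fs − 28.78 MHz = 9.16 MHz.
36.86 MHz and 114.9 MHz both map to 1.08 MHz.

1.08 MHz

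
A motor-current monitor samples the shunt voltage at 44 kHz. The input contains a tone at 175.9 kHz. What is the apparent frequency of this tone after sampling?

175.9 kHz mod fs = 43.9 kHz.
43.9 kHz > fs/2 = 22 kHz, folds to fs − 43.9 kHz = 0.1 kHz.

0.1 kHz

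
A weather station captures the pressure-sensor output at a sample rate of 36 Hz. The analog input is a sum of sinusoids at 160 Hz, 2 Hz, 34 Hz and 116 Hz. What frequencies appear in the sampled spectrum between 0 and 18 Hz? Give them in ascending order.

2 Hz, 8 Hz, 16 Hz

fs/2 = 18 Hz.
160 Hz mod fs = 16 Hz.
16 Hz ≤ fs/2 = 18 Hz, appears at 16 Hz.
2 Hz ≤ fs/2 = 18 Hz, passes unchanged.
34 Hz > fs/2 = 18 Hz, folds to fs − 34 Hz = 2 Hz.
116 Hz mod fs = 8 Hz.
8 Hz ≤ fs/2 = 18 Hz, appears at 8 Hz.
Distinct values: {2 Hz, 8 Hz, 16 Hz}.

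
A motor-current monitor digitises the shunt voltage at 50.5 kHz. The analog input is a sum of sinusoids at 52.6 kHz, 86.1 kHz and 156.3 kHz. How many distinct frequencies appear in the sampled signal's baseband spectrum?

fs/2 = 25.25 kHz.
52.6 kHz mod fs = 2.1 kHz.
2.1 kHz ≤ fs/2 = 25.25 kHz, appears at 2.1 kHz.
86.1 kHz mod fs = 35.6 kHz.
35.6 kHz > fs/2 = 25.25 kHz, folds to fs − 35.6 kHz = 14.9 kHz.
156.3 kHz mod fs = 4.8 kHz.
4.8 kHz ≤ fs/2 = 25.25 kHz, appears at 4.8 kHz.
Distinct values: {2.1 kHz, 4.8 kHz, 14.9 kHz} → 3.

3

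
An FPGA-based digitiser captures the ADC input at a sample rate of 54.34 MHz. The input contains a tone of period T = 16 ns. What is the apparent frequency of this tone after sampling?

8.16 MHz

T = 16 ns → f = 1/T = 62.5 MHz.
62.5 MHz mod fs = 8.16 MHz.
8.16 MHz ≤ fs/2 = 27.17 MHz, appears at 8.16 MHz.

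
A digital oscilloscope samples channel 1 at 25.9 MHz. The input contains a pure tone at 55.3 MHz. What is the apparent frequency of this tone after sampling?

55.3 MHz mod fs = 3.5 MHz.
3.5 MHz ≤ fs/2 = 12.95 MHz, appears at 3.5 MHz.

3.5 MHz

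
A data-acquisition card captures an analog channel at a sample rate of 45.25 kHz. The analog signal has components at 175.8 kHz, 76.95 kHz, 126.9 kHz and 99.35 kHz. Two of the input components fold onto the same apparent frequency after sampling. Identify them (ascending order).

99.35 kHz, 126.9 kHz

fs/2 = 22.625 kHz.
175.8 kHz mod fs = 40.05 kHz.
40.05 kHz > fs/2 = 22.625 kHz, folds to fs − 40.05 kHz = 5.2 kHz.
76.95 kHz mod fs = 31.7 kHz.
31.7 kHz > fs/2 = 22.625 kHz, folds to fs − 31.7 kHz = 13.55 kHz.
126.9 kHz mod fs = 36.4 kHz.
36.4 kHz > fs/2 = 22.625 kHz, folds to fs − 36.4 kHz = 8.85 kHz.
99.35 kHz mod fs = 8.85 kHz.
8.85 kHz ≤ fs/2 = 22.625 kHz, appears at 8.85 kHz.
99.35 kHz and 126.9 kHz both map to 8.85 kHz.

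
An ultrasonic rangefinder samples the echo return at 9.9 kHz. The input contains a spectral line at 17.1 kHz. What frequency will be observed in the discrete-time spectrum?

2.7 kHz

17.1 kHz mod fs = 7.2 kHz.
7.2 kHz > fs/2 = 4.95 kHz, folds to fs − 7.2 kHz = 2.7 kHz.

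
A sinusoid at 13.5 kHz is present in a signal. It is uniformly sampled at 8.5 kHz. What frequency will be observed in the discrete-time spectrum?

13.5 kHz mod fs = 5 kHz.
5 kHz > fs/2 = 4.25 kHz, folds to fs − 5 kHz = 3.5 kHz.

3.5 kHz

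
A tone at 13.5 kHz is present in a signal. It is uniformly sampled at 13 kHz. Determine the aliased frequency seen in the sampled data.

0.5 kHz

13.5 kHz mod fs = 0.5 kHz.
0.5 kHz ≤ fs/2 = 6.5 kHz, appears at 0.5 kHz.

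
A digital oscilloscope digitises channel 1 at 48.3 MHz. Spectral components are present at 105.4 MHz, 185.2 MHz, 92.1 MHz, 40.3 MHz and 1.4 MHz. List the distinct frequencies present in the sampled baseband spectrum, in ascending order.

1.4 MHz, 4.5 MHz, 8 MHz, 8.8 MHz

fs/2 = 24.15 MHz.
105.4 MHz mod fs = 8.8 MHz.
8.8 MHz ≤ fs/2 = 24.15 MHz, appears at 8.8 MHz.
185.2 MHz mod fs = 40.3 MHz.
40.3 MHz > fs/2 = 24.15 MHz, folds to fs − 40.3 MHz = 8 MHz.
92.1 MHz mod fs = 43.8 MHz.
43.8 MHz > fs/2 = 24.15 MHz, folds to fs − 43.8 MHz = 4.5 MHz.
40.3 MHz > fs/2 = 24.15 MHz, folds to fs − 40.3 MHz = 8 MHz.
1.4 MHz ≤ fs/2 = 24.15 MHz, passes unchanged.
Distinct values: {1.4 MHz, 4.5 MHz, 8 MHz, 8.8 MHz}.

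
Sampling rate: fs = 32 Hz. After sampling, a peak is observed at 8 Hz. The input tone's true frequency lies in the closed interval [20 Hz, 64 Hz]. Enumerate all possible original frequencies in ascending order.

24 Hz, 40 Hz, 56 Hz

Frequencies that alias to 8 Hz are k·fs ± 8 Hz for integer k ≥ 0.
k=0: 8 Hz.
k=1: 24 Hz, 40 Hz.
k=2: 56 Hz, 72 Hz.
k=3: 88 Hz, 104 Hz.
Within [20 Hz, 64 Hz]: 24 Hz, 40 Hz, 56 Hz.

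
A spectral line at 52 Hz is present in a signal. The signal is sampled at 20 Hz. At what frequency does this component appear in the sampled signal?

52 Hz mod fs = 12 Hz.
12 Hz > fs/2 = 10 Hz, folds to fs − 12 Hz = 8 Hz.

8 Hz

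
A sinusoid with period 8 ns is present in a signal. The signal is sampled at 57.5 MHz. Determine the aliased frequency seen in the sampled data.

10 MHz

T = 8 ns → f = 1/T = 125 MHz.
125 MHz mod fs = 10 MHz.
10 MHz ≤ fs/2 = 28.75 MHz, appears at 10 MHz.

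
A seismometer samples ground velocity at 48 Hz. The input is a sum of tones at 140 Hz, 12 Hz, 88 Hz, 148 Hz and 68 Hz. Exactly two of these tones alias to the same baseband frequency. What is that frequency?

fs/2 = 24 Hz.
140 Hz mod fs = 44 Hz.
44 Hz > fs/2 = 24 Hz, folds to fs − 44 Hz = 4 Hz.
12 Hz ≤ fs/2 = 24 Hz, passes unchanged.
88 Hz mod fs = 40 Hz.
40 Hz > fs/2 = 24 Hz, folds to fs − 40 Hz = 8 Hz.
148 Hz mod fs = 4 Hz.
4 Hz ≤ fs/2 = 24 Hz, appears at 4 Hz.
68 Hz mod fs = 20 Hz.
20 Hz ≤ fs/2 = 24 Hz, appears at 20 Hz.
140 Hz and 148 Hz both map to 4 Hz.

4 Hz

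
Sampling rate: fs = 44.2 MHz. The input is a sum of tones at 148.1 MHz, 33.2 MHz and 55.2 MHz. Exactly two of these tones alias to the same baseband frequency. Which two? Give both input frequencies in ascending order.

33.2 MHz, 55.2 MHz

fs/2 = 22.1 MHz.
148.1 MHz mod fs = 15.5 MHz.
15.5 MHz ≤ fs/2 = 22.1 MHz, appears at 15.5 MHz.
33.2 MHz > fs/2 = 22.1 MHz, folds to fs − 33.2 MHz = 11 MHz.
55.2 MHz mod fs = 11 MHz.
11 MHz ≤ fs/2 = 22.1 MHz, appears at 11 MHz.
33.2 MHz and 55.2 MHz both map to 11 MHz.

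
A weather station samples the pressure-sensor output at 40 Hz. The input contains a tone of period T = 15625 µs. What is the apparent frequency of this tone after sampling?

16 Hz

T = 15625 µs → f = 1/T = 64 Hz.
64 Hz mod fs = 24 Hz.
24 Hz > fs/2 = 20 Hz, folds to fs − 24 Hz = 16 Hz.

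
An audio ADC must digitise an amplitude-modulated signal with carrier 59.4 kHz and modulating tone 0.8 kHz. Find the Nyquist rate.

120.4 kHz

AM sidebands sit at fc ± fm = 58.6 kHz and 60.2 kHz.
Highest-frequency component: 60.2 kHz.
Nyquist rate = 2 × 60.2 kHz = 120.4 kHz.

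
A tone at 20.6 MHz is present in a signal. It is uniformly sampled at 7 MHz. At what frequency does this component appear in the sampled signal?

20.6 MHz mod fs = 6.6 MHz.
6.6 MHz > fs/2 = 3.5 MHz, folds to fs − 6.6 MHz = 0.4 MHz.

0.4 MHz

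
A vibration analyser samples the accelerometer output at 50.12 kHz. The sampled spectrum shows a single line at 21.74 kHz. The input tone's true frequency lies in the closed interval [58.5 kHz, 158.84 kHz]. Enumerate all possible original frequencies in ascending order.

Frequencies that alias to 21.74 kHz are k·fs ± 21.74 kHz for integer k ≥ 0.
k=0: 21.74 kHz.
k=1: 28.38 kHz, 71.86 kHz.
k=2: 78.5 kHz, 121.98 kHz.
k=3: 128.62 kHz, 172.1 kHz.
k=4: 178.74 kHz, 222.22 kHz.
Within [58.5 kHz, 158.84 kHz]: 71.86 kHz, 78.5 kHz, 121.98 kHz, 128.62 kHz.

71.86 kHz, 78.5 kHz, 121.98 kHz, 128.62 kHz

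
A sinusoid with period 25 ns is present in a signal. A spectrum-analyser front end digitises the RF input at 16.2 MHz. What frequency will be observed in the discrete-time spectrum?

T = 25 ns → f = 1/T = 40 MHz.
40 MHz mod fs = 7.6 MHz.
7.6 MHz ≤ fs/2 = 8.1 MHz, appears at 7.6 MHz.

7.6 MHz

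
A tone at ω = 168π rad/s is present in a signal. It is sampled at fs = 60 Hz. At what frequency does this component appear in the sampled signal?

24 Hz

ω = 168π rad/s → f = ω/(2π) = 84 Hz.
84 Hz mod fs = 24 Hz.
24 Hz ≤ fs/2 = 30 Hz, appears at 24 Hz.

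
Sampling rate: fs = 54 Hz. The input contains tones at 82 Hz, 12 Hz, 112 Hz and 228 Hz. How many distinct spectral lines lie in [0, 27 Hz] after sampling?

3

fs/2 = 27 Hz.
82 Hz mod fs = 28 Hz.
28 Hz > fs/2 = 27 Hz, folds to fs − 28 Hz = 26 Hz.
12 Hz ≤ fs/2 = 27 Hz, passes unchanged.
112 Hz mod fs = 4 Hz.
4 Hz ≤ fs/2 = 27 Hz, appears at 4 Hz.
228 Hz mod fs = 12 Hz.
12 Hz ≤ fs/2 = 27 Hz, appears at 12 Hz.
Distinct values: {4 Hz, 12 Hz, 26 Hz} → 3.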